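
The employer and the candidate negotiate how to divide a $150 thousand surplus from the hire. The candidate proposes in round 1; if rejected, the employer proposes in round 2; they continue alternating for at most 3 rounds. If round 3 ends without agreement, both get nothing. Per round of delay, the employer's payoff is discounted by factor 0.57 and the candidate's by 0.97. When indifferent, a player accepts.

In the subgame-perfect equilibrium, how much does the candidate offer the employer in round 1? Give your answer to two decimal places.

Round 3 (the candidate proposes): the employer will accept anything ≥ 0, so the candidate offers 0 and keeps 150.
Round 2 (the employer proposes): the candidate can get 150 next round, worth 0.97 × 150 = 145.5 now, so the employer offers 145.5, keeping 4.5.
Round 1 (the candidate proposes): the employer can get 4.5 next round, worth 0.57 × 4.5 = 2.565 now. The candidate offers 2.565 and keeps 150 − 2.565 = 147.435.

2.57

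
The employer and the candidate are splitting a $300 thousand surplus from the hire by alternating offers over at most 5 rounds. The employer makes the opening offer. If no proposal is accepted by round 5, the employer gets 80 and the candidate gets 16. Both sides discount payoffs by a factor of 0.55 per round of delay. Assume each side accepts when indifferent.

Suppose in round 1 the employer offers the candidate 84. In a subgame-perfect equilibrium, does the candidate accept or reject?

Reject

Round 5 (the employer proposes): the candidate gets 16 if talks fail, so the employer offers 16 and keeps 284.
Round 4 (the candidate proposes): the employer can get 284 next round, worth 0.55 × 284 = 156.2 now, so the candidate offers 156.2, keeping 143.8.
Round 3 (the employer proposes): the candidate can get 143.8 next round, worth 0.55 × 143.8 = 79.09 now, so the employer offers 79.09, keeping 220.91.
Round 2 (the candidate proposes): the employer can get 220.91 next round, worth 0.55 × 220.91 = 121.5005 now. The candidate offers 121.5005 and keeps 300 − 121.5005 = 178.4995.
So by rejecting in round 1, the candidate gets 178.4995 next round, worth 0.55 × 178.4995 = 98.174725 now.
Offer 84 < 98.174725, so the candidate rejects.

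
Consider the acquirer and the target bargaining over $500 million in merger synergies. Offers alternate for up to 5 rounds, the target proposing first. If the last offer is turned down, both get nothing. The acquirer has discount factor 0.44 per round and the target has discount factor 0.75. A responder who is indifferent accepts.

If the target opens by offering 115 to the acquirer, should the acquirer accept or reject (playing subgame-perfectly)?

Work out the acquirer's continuation value if the offer is rejected.
Round 5 (the target proposes): the acquirer will accept anything ≥ 0, so the target offers 0 and keeps 500.
Round 4 (the acquirer proposes): the target can get 500 next round, worth 0.75 × 500 = 375 now. The acquirer offers 375 and keeps 500 − 375 = 125.
Round 3 (the target proposes): the acquirer can get 125 next round, worth 0.44 × 125 = 55 now, so the target offers 55, keeping 445.
Round 2 (the acquirer proposes): the target can get 445 next round, worth 0.75 × 445 = 333.75 now, so the acquirer offers 333.75, keeping 166.25.
So by rejecting in round 1, the acquirer gets 166.25 next round, worth 0.44 × 166.25 = 73.15 now.
Offer 115 ≥ 73.15, so the acquirer accepts.

Accept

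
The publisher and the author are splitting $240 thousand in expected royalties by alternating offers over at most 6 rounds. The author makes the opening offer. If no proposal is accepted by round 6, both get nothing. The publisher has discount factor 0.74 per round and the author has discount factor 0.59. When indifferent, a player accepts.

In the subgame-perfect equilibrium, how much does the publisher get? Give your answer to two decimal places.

138.46

Work backward from the last round.
Round 6 (the publisher proposes): the author will accept anything ≥ 0, so the publisher offers 0 and keeps 240.
Round 5 (the author proposes): the publisher can get 240 next round, worth 0.74 × 240 = 177.6 now. The author offers 177.6 and keeps 240 − 177.6 = 62.4.
Round 4 (the publisher proposes): the author can get 62.4 next round, worth 0.59 × 62.4 = 36.816 now. The publisher offers 36.816 and keeps 240 − 36.816 = 203.184.
Round 3 (the author proposes): the publisher can get 203.184 next round, worth 0.74 × 203.184 = 150.35616 now, so the author offers 150.35616, keeping 89.64384.
Round 2 (the publisher proposes): the author can get 89.64384 next round, worth 0.59 × 89.64384 = 52.8898656 now; the publisher offers that and keeps 187.1101344.
Round 1 (the author proposes): the publisher can get 187.1101344 next round, worth 0.74 × 187.1101344 = 138.461499456 now. The author offers 138.461499456 and keeps 240 − 138.461499456 = 101.538500544.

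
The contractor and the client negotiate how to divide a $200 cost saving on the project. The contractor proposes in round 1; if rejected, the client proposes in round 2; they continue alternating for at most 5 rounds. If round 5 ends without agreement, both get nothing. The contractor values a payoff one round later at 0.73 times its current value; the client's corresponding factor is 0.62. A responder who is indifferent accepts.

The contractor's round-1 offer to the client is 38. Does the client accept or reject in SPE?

Round 5 (the contractor proposes): the client will accept anything ≥ 0, so the contractor offers 0 and keeps 200.
Round 4 (the client proposes): the contractor can get 200 next round, worth 0.73 × 200 = 146 now. The client offers 146 and keeps 200 − 146 = 54.
Round 3 (the contractor proposes): the client can get 54 next round, worth 0.62 × 54 = 33.48 now. The contractor offers 33.48 and keeps 200 − 33.48 = 166.52.
Round 2 (the client proposes): the contractor can get 166.52 next round, worth 0.73 × 166.52 = 121.5596 now; the client offers that and keeps 78.4404.
So by rejecting in round 1, the client gets 78.4404 next round, worth 0.62 × 78.4404 = 48.633048 now.
Offer 38 < 48.633048, so the client rejects.

Reject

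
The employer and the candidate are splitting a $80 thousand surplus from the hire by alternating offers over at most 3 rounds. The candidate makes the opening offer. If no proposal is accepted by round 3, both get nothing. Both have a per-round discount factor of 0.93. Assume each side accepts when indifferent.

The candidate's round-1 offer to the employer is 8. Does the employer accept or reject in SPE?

Work out the employer's continuation value if the offer is rejected.
Round 3 (the candidate proposes): rejection yields 0 for the employer; the candidate offers 0 and keeps 80.
Round 2 (the employer proposes): the candidate can get 80 next round, worth 0.93 × 80 = 74.4 now. The employer offers 74.4 and keeps 80 − 74.4 = 5.6.
So by rejecting in round 1, the employer gets 5.6 next round, worth 0.93 × 5.6 = 5.208 now.
Offer 8 ≥ 5.208, so the employer accepts.

Accept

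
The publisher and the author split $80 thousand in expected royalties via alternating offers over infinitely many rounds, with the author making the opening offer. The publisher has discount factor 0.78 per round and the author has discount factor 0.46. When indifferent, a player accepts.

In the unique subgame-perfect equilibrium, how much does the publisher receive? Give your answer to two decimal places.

Let x be the author's share when the author proposes and y be the publisher's share when the publisher proposes.
The publisher accepts iff offered ≥ 0.78·y, so x = 80 − 0.78y. Symmetrically y = 80 − 0.46x.
Substituting: x = 80 − 0.78(80 − 0.46x), giving x(1 − 0.46·0.78) = 80(1 − 0.78).
So x = 80 × 0.22 / 0.6412 ≈ 27.4485, and the publisher receives 80 − x ≈ 52.5515.

52.55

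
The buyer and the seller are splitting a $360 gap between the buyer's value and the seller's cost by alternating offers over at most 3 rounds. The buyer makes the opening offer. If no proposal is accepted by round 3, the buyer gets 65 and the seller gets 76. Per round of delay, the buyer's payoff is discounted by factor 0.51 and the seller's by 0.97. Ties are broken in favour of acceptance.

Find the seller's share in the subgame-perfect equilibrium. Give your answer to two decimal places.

208.71

Work backward from the last round.
Round 3 (the buyer proposes): the seller gets 76 if talks fail, so the buyer offers 76 and keeps 284.
Round 2 (the seller proposes): the buyer can get 284 next round, worth 0.51 × 284 = 144.84 now, so the seller offers 144.84, keeping 215.16.
Round 1 (the buyer proposes): the seller can get 215.16 next round, worth 0.97 × 215.16 = 208.7052 now, so the buyer offers 208.7052, keeping 151.2948.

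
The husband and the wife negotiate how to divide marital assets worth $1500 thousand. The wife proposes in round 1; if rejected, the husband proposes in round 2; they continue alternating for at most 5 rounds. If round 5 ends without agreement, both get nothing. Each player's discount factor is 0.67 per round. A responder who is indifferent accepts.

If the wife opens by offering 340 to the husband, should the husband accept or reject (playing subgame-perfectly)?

Round 5 (the wife proposes): the husband will accept anything ≥ 0, so the wife offers 0 and keeps 1500.
Round 4 (the husband proposes): the wife can get 1500 next round, worth 0.67 × 1500 = 1005 now; the husband offers that and keeps 495.
Round 3 (the wife proposes): the husband can get 495 next round, worth 0.67 × 495 = 331.65 now; the wife offers that and keeps 1168.35.
Round 2 (the husband proposes): the wife can get 1168.35 next round, worth 0.67 × 1168.35 = 782.7945 now; the husband offers that and keeps 717.2055.
So by rejecting in round 1, the husband gets 717.2055 next round, worth 0.67 × 717.2055 = 480.527685 now.
Offer 340 < 480.527685, so the husband rejects.

Reject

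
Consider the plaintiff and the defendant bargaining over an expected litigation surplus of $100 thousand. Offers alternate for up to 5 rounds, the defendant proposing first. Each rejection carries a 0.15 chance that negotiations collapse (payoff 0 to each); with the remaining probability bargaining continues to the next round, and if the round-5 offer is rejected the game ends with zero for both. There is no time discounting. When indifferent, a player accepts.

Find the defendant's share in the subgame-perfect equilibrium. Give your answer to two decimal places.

78.04

By backward induction:
Round 5 (the defendant proposes): rejection yields 0 for the plaintiff; the defendant offers 0 and keeps 100.
Round 4 (the plaintiff proposes): rejecting gives the defendant an expected 0.85 × 100 = 85; the plaintiff offers that and keeps 15.
Round 3 (the defendant proposes): rejecting gives the plaintiff an expected 0.85 × 15 = 12.75; the defendant offers that and keeps 87.25.
Round 2 (the plaintiff proposes): rejecting gives the defendant an expected 0.85 × 87.25 = 74.1625. The plaintiff offers 74.1625 and keeps 100 − 74.1625 = 25.8375.
Round 1 (the defendant proposes): rejecting gives the plaintiff an expected 0.85 × 25.8375 = 21.961875, so the defendant offers 21.961875, keeping 78.038125.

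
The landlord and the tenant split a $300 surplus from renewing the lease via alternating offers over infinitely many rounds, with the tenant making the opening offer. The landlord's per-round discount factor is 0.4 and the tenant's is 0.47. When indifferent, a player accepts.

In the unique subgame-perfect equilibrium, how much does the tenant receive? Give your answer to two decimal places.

In a stationary SPE each proposer offers the other exactly their discounted continuation value.
If the tenant keeps x when proposing and the landlord keeps y when proposing, then x = 300 − 0.4y and y = 300 − 0.47x.
Solving: x = 300(1 − 0.4) / (1 − 0.47·0.4) = 180 / 0.812 ≈ 221.6749.
The landlord gets 300 − 221.6749 ≈ 78.3251.

221.67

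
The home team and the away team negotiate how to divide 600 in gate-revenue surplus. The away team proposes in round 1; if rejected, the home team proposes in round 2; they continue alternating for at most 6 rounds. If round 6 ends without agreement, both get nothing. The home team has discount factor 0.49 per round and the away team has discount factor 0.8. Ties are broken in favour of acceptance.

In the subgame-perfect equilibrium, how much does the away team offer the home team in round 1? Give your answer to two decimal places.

127.03

By backward induction:
Round 6 (the home team proposes): rejection yields 0 for the away team; the home team offers 0 and keeps 600.
Round 5 (the away team proposes): the home team can get 600 next round, worth 0.49 × 600 = 294 now, so the away team offers 294, keeping 306.
Round 4 (the home team proposes): the away team can get 306 next round, worth 0.8 × 306 = 244.8 now, so the home team offers 244.8, keeping 355.2.
Round 3 (the away team proposes): the home team can get 355.2 next round, worth 0.49 × 355.2 = 174.048 now. The away team offers 174.048 and keeps 600 − 174.048 = 425.952.
Round 2 (the home team proposes): the away team can get 425.952 next round, worth 0.8 × 425.952 = 340.7616 now; the home team offers that and keeps 259.2384.
Round 1 (the away team proposes): the home team can get 259.2384 next round, worth 0.49 × 259.2384 = 127.026816 now. The away team offers 127.026816 and keeps 600 − 127.026816 = 472.973184.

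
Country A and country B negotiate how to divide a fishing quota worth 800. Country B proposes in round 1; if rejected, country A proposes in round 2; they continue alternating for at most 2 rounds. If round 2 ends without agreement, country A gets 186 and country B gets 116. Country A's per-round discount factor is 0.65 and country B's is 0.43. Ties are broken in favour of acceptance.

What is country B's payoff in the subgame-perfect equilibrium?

Round 2 (country A proposes): country B gets 116 if talks fail, so country A offers 116 and keeps 684.
Round 1 (country B proposes): country A can get 684 next round, worth 0.65 × 684 = 444.6 now. Country B offers 444.6 and keeps 800 − 444.6 = 355.4.

355.4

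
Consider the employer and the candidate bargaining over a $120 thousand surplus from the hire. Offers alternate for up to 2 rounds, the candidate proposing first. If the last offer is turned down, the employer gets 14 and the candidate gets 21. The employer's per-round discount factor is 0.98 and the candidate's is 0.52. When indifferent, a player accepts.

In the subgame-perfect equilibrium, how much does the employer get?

By backward induction:
Round 2 (the employer proposes): the candidate gets 21 if talks fail, so the employer offers 21 and keeps 99.
Round 1 (the candidate proposes): the employer can get 99 next round, worth 0.98 × 99 = 97.02 now; the candidate offers that and keeps 22.98.

97.02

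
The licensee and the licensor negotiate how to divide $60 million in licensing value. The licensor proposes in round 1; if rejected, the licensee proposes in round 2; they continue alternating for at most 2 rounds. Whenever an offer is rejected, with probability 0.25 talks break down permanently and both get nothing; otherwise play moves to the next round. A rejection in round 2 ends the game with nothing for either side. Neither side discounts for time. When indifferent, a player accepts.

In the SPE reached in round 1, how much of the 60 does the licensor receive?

By backward induction:
Round 2 (the licensee proposes): rejection yields 0 for the licensor; the licensee offers 0 and keeps 60.
Round 1 (the licensor proposes): rejecting gives the licensee an expected 0.75 × 60 = 45, so the licensor offers 45, keeping 15.

15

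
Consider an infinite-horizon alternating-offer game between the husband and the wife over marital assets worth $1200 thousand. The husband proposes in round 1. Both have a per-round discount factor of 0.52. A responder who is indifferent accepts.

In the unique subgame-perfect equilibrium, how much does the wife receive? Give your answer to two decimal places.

In a stationary SPE each proposer offers the other exactly their discounted continuation value.
If the husband keeps x when proposing and the wife keeps y when proposing, then x = 1200 − 0.52y and y = 1200 − 0.52x.
Solving: x = 1200(1 − 0.52) / (1 − 0.52·0.52) = 576 / 0.7296 ≈ 789.4737.
The wife gets 1200 − 789.4737 ≈ 410.5263.

410.53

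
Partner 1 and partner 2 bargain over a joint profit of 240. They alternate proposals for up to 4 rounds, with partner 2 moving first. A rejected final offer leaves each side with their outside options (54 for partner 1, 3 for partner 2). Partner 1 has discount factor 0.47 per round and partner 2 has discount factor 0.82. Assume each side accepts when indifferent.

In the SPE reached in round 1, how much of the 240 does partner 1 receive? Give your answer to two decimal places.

63.23

Work backward from the last round.
Round 4 (partner 1 proposes): partner 2 gets 3 if talks fail, so partner 1 offers 3 and keeps 237.
Round 3 (partner 2 proposes): partner 1 can get 237 next round, worth 0.47 × 237 = 111.39 now; partner 2 offers that and keeps 128.61.
Round 2 (partner 1 proposes): partner 2 can get 128.61 next round, worth 0.82 × 128.61 = 105.4602 now. Partner 1 offers 105.4602 and keeps 240 − 105.4602 = 134.5398.
Round 1 (partner 2 proposes): partner 1 can get 134.5398 next round, worth 0.47 × 134.5398 = 63.233706 now; partner 2 offers that and keeps 176.766294.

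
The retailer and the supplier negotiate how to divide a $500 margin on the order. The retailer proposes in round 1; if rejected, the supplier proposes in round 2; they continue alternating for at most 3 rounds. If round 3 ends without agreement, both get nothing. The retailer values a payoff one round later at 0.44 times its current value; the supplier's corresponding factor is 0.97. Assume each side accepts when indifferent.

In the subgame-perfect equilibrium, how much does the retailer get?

Round 3 (the retailer proposes): rejection yields 0 for the supplier; the retailer offers 0 and keeps 500.
Round 2 (the supplier proposes): the retailer can get 500 next round, worth 0.44 × 500 = 220 now; the supplier offers that and keeps 280.
Round 1 (the retailer proposes): the supplier can get 280 next round, worth 0.97 × 280 = 271.6 now. The retailer offers 271.6 and keeps 500 − 271.6 = 228.4.

228.4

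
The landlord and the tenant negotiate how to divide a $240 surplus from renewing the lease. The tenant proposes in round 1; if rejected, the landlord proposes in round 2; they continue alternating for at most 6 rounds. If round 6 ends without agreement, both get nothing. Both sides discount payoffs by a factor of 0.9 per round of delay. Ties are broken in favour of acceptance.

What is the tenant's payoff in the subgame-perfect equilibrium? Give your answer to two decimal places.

Round 6 (the landlord proposes): the tenant will accept anything ≥ 0, so the landlord offers 0 and keeps 240.
Round 5 (the tenant proposes): the landlord can get 240 next round, worth 0.9 × 240 = 216 now; the tenant offers that and keeps 24.
Round 4 (the landlord proposes): the tenant can get 24 next round, worth 0.9 × 24 = 21.6 now; the landlord offers that and keeps 218.4.
Round 3 (the tenant proposes): the landlord can get 218.4 next round, worth 0.9 × 218.4 = 196.56 now, so the tenant offers 196.56, keeping 43.44.
Round 2 (the landlord proposes): the tenant can get 43.44 next round, worth 0.9 × 43.44 = 39.096 now; the landlord offers that and keeps 200.904.
Round 1 (the tenant proposes): the landlord can get 200.904 next round, worth 0.9 × 200.904 = 180.8136 now; the tenant offers that and keeps 59.1864.

59.19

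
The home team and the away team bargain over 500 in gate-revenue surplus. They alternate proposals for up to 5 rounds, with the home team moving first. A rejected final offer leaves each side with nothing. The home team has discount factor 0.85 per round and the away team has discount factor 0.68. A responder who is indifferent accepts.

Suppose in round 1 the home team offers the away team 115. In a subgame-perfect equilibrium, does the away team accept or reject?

Work out the away team's continuation value if the offer is rejected.
Round 5 (the home team proposes): the away team will accept anything ≥ 0, so the home team offers 0 and keeps 500.
Round 4 (the away team proposes): the home team can get 500 next round, worth 0.85 × 500 = 425 now; the away team offers that and keeps 75.
Round 3 (the home team proposes): the away team can get 75 next round, worth 0.68 × 75 = 51 now, so the home team offers 51, keeping 449.
Round 2 (the away team proposes): the home team can get 449 next round, worth 0.85 × 449 = 381.65 now; the away team offers that and keeps 118.35.
So by rejecting in round 1, the away team gets 118.35 next round, worth 0.68 × 118.35 = 80.478 now.
Offer 115 ≥ 80.478, so the away team accepts.

Accept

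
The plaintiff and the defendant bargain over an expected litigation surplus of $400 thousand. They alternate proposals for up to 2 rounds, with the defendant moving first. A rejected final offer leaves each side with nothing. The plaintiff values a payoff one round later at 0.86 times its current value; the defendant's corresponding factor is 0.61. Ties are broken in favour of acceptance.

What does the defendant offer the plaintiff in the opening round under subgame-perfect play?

344

By backward induction:
Round 2 (the plaintiff proposes): the defendant will accept anything ≥ 0, so the plaintiff offers 0 and keeps 400.
Round 1 (the defendant proposes): the plaintiff can get 400 next round, worth 0.86 × 400 = 344 now; the defendant offers that and keeps 56.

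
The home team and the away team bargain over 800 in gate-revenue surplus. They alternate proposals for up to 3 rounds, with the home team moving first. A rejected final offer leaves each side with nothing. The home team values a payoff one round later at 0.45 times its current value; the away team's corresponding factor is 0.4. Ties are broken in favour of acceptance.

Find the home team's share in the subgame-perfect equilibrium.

624

By backward induction:
Round 3 (the home team proposes): the away team will accept anything ≥ 0, so the home team offers 0 and keeps 800.
Round 2 (the away team proposes): the home team can get 800 next round, worth 0.45 × 800 = 360 now, so the away team offers 360, keeping 440.
Round 1 (the home team proposes): the away team can get 440 next round, worth 0.4 × 440 = 176 now; the home team offers that and keeps 624.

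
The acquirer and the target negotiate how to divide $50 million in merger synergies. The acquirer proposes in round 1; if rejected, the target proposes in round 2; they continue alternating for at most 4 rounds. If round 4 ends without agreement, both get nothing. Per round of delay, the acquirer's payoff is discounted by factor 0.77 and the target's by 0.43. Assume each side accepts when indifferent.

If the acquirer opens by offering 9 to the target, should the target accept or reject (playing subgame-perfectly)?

Round 4 (the target proposes): rejection yields 0 for the acquirer; the target offers 0 and keeps 50.
Round 3 (the acquirer proposes): the target can get 50 next round, worth 0.43 × 50 = 21.5 now, so the acquirer offers 21.5, keeping 28.5.
Round 2 (the target proposes): the acquirer can get 28.5 next round, worth 0.77 × 28.5 = 21.945 now, so the target offers 21.945, keeping 28.055.
So by rejecting in round 1, the target gets 28.055 next round, worth 0.43 × 28.055 = 12.06365 now.
Offer 9 < 12.06365, so the target rejects.

Reject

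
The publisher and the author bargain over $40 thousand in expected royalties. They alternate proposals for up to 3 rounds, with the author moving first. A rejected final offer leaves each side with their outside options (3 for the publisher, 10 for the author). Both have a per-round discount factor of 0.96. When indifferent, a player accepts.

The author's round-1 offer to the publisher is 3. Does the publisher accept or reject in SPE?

Round 3 (the author proposes): the publisher gets 3 if talks fail, so the author offers 3 and keeps 37.
Round 2 (the publisher proposes): the author can get 37 next round, worth 0.96 × 37 = 35.52 now; the publisher offers that and keeps 4.48.
So by rejecting in round 1, the publisher gets 4.48 next round, worth 0.96 × 4.48 = 4.3008 now.
Offer 3 < 4.3008, so the publisher rejects.

Reject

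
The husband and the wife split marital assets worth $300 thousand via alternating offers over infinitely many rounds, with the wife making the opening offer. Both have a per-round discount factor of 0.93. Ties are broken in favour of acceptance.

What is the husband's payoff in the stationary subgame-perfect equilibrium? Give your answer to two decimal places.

When the wife proposes, the husband accepts any offer worth at least 0.93 times what the husband would get by proposing next round; and vice versa.
This gives x = 300 − 0.93y and y = 300 − 0.93x, where x and y are each side's share when it proposes.
Hence (1 − 0.93·0.93)x = 300(1 − 0.93), i.e. 0.1351·x = 21.
x ≈ 155.4404; the husband's share is 300 − x ≈ 144.5596.

144.56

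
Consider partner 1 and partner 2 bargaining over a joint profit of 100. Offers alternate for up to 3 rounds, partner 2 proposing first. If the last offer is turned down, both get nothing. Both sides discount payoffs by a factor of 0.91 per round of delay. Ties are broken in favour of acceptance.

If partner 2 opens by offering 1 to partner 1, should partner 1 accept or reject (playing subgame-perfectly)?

Round 3 (partner 2 proposes): partner 1 will accept anything ≥ 0, so partner 2 offers 0 and keeps 100.
Round 2 (partner 1 proposes): partner 2 can get 100 next round, worth 0.91 × 100 = 91 now, so partner 1 offers 91, keeping 9.
So by rejecting in round 1, partner 1 gets 9 next round, worth 0.91 × 9 = 8.19 now.
Offer 1 < 8.19, so partner 1 rejects.

Reject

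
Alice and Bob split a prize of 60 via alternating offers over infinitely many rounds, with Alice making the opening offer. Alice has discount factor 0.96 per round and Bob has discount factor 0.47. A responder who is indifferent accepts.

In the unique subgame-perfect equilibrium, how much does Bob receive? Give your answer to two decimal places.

2.06

Let x be Alice's share when Alice proposes and y be Bob's share when Bob proposes.
Bob accepts iff offered ≥ 0.47·y, so x = 60 − 0.47y. Symmetrically y = 60 − 0.96x.
Substituting: x = 60 − 0.47(60 − 0.96x), giving x(1 − 0.96·0.47) = 60(1 − 0.47).
So x = 60 × 0.53 / 0.5488 ≈ 57.9446, and Bob receives 60 − x ≈ 2.0554.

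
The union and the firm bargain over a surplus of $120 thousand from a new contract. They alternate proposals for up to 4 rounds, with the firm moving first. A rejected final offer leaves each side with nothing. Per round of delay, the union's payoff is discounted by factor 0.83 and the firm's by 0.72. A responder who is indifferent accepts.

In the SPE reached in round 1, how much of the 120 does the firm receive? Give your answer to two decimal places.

32.59

By backward induction:
Round 4 (the union proposes): the firm will accept anything ≥ 0, so the union offers 0 and keeps 120.
Round 3 (the firm proposes): the union can get 120 next round, worth 0.83 × 120 = 99.6 now; the firm offers that and keeps 20.4.
Round 2 (the union proposes): the firm can get 20.4 next round, worth 0.72 × 20.4 = 14.688 now; the union offers that and keeps 105.312.
Round 1 (the firm proposes): the union can get 105.312 next round, worth 0.83 × 105.312 = 87.40896 now. The firm offers 87.40896 and keeps 120 − 87.40896 = 32.59104.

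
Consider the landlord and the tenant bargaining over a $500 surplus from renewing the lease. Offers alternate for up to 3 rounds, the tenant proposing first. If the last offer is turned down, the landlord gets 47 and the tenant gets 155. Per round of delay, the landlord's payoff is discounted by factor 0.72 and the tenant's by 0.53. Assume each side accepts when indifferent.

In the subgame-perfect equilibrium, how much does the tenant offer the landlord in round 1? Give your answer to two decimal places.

187.14

Round 3 (the tenant proposes): the landlord gets 47 if talks fail, so the tenant offers 47 and keeps 453.
Round 2 (the landlord proposes): the tenant can get 453 next round, worth 0.53 × 453 = 240.09 now, so the landlord offers 240.09, keeping 259.91.
Round 1 (the tenant proposes): the landlord can get 259.91 next round, worth 0.72 × 259.91 = 187.1352 now, so the tenant offers 187.1352, keeping 312.8648.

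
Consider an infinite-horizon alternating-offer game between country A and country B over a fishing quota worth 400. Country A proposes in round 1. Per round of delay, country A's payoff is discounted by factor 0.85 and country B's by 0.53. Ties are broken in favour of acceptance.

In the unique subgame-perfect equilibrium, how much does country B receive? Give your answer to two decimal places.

In a stationary SPE each proposer offers the other exactly their discounted continuation value.
If country A keeps x when proposing and country B keeps y when proposing, then x = 400 − 0.53y and y = 400 − 0.85x.
Solving: x = 400(1 − 0.53) / (1 − 0.85·0.53) = 188 / 0.5495 ≈ 342.1292.
Country B gets 400 − 342.1292 ≈ 57.8708.

57.87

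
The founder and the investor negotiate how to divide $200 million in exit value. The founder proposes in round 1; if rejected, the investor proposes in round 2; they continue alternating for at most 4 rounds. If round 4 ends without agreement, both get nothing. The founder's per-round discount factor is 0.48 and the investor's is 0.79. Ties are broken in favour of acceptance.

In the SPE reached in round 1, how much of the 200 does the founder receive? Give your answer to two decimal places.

57.93

Round 4 (the investor proposes): rejection yields 0 for the founder; the investor offers 0 and keeps 200.
Round 3 (the founder proposes): the investor can get 200 next round, worth 0.79 × 200 = 158 now, so the founder offers 158, keeping 42.
Round 2 (the investor proposes): the founder can get 42 next round, worth 0.48 × 42 = 20.16 now. The investor offers 20.16 and keeps 200 − 20.16 = 179.84.
Round 1 (the founder proposes): the investor can get 179.84 next round, worth 0.79 × 179.84 = 142.0736 now, so the founder offers 142.0736, keeping 57.9264.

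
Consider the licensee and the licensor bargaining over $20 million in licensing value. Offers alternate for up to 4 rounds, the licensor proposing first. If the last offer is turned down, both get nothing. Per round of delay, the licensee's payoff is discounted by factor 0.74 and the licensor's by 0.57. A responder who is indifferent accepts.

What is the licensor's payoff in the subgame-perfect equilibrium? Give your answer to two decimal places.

7.39

Round 4 (the licensee proposes): the licensor will accept anything ≥ 0, so the licensee offers 0 and keeps 20.
Round 3 (the licensor proposes): the licensee can get 20 next round, worth 0.74 × 20 = 14.8 now. The licensor offers 14.8 and keeps 20 − 14.8 = 5.2.
Round 2 (the licensee proposes): the licensor can get 5.2 next round, worth 0.57 × 5.2 = 2.964 now, so the licensee offers 2.964, keeping 17.036.
Round 1 (the licensor proposes): the licensee can get 17.036 next round, worth 0.74 × 17.036 = 12.60664 now. The licensor offers 12.60664 and keeps 20 − 12.60664 = 7.39336.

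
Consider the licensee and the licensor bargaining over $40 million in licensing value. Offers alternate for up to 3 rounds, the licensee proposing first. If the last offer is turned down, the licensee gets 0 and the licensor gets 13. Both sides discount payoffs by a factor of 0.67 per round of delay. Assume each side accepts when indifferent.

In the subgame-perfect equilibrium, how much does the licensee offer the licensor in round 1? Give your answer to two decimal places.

Round 3 (the licensee proposes): the licensor gets 13 if talks fail, so the licensee offers 13 and keeps 27.
Round 2 (the licensor proposes): the licensee can get 27 next round, worth 0.67 × 27 = 18.09 now; the licensor offers that and keeps 21.91.
Round 1 (the licensee proposes): the licensor can get 21.91 next round, worth 0.67 × 21.91 = 14.6797 now, so the licensee offers 14.6797, keeping 25.3203.

14.68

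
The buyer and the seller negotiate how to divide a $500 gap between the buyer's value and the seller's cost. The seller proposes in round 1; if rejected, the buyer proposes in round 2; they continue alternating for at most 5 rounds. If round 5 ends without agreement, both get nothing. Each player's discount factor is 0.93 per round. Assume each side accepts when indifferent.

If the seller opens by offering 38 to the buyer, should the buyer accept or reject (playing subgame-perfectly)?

Reject

Round 5 (the seller proposes): rejection yields 0 for the buyer; the seller offers 0 and keeps 500.
Round 4 (the buyer proposes): the seller can get 500 next round, worth 0.93 × 500 = 465 now. The buyer offers 465 and keeps 500 − 465 = 35.
Round 3 (the seller proposes): the buyer can get 35 next round, worth 0.93 × 35 = 32.55 now; the seller offers that and keeps 467.45.
Round 2 (the buyer proposes): the seller can get 467.45 next round, worth 0.93 × 467.45 = 434.7285 now. The buyer offers 434.7285 and keeps 500 − 434.7285 = 65.2715.
So by rejecting in round 1, the buyer gets 65.2715 next round, worth 0.93 × 65.2715 = 60.702495 now.
Offer 38 < 60.702495, so the buyer rejects.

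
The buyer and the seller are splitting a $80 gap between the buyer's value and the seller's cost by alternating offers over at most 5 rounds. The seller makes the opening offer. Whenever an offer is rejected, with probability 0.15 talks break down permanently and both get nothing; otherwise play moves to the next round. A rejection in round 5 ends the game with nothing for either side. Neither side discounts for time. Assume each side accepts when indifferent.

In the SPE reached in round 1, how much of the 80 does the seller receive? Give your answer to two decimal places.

62.43

Round 5 (the seller proposes): the buyer will accept anything ≥ 0, so the seller offers 0 and keeps 80.
Round 4 (the buyer proposes): rejecting gives the seller an expected 0.85 × 80 = 68; the buyer offers that and keeps 12.
Round 3 (the seller proposes): rejecting gives the buyer an expected 0.85 × 12 = 10.2. The seller offers 10.2 and keeps 80 − 10.2 = 69.8.
Round 2 (the buyer proposes): rejecting gives the seller an expected 0.85 × 69.8 = 59.33; the buyer offers that and keeps 20.67.
Round 1 (the seller proposes): rejecting gives the buyer an expected 0.85 × 20.67 = 17.5695, so the seller offers 17.5695, keeping 62.4305.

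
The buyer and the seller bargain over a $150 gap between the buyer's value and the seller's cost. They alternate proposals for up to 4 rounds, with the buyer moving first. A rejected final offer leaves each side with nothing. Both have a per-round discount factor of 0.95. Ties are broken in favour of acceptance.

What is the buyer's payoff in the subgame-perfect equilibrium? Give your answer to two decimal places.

Solve by backward induction from round 4.
Round 4 (the seller proposes): rejection yields 0 for the buyer; the seller offers 0 and keeps 150.
Round 3 (the buyer proposes): the seller can get 150 next round, worth 0.95 × 150 = 142.5 now, so the buyer offers 142.5, keeping 7.5.
Round 2 (the seller proposes): the buyer can get 7.5 next round, worth 0.95 × 7.5 = 7.125 now, so the seller offers 7.125, keeping 142.875.
Round 1 (the buyer proposes): the seller can get 142.875 next round, worth 0.95 × 142.875 = 135.73125 now, so the buyer offers 135.73125, keeping 14.26875.

14.27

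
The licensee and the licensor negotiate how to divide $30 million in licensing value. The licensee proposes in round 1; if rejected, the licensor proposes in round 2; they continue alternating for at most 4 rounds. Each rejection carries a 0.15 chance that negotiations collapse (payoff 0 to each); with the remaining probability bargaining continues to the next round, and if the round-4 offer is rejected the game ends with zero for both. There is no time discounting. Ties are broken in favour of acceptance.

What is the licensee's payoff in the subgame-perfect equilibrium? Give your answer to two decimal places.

Round 4 (the licensor proposes): rejection yields 0 for the licensee; the licensor offers 0 and keeps 30.
Round 3 (the licensee proposes): rejecting gives the licensor an expected 0.85 × 30 = 25.5; the licensee offers that and keeps 4.5.
Round 2 (the licensor proposes): rejecting gives the licensee an expected 0.85 × 4.5 = 3.825; the licensor offers that and keeps 26.175.
Round 1 (the licensee proposes): rejecting gives the licensor an expected 0.85 × 26.175 = 22.24875; the licensee offers that and keeps 7.75125.

7.75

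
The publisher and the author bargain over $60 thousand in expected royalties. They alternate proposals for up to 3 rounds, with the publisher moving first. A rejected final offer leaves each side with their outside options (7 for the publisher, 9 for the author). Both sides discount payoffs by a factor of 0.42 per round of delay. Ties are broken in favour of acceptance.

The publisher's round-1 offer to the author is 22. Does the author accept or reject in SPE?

Accept

Work out the author's continuation value if the offer is rejected.
Round 3 (the publisher proposes): the author gets 9 if talks fail, so the publisher offers 9 and keeps 51.
Round 2 (the author proposes): the publisher can get 51 next round, worth 0.42 × 51 = 21.42 now; the author offers that and keeps 38.58.
So by rejecting in round 1, the author gets 38.58 next round, worth 0.42 × 38.58 = 16.2036 now.
Offer 22 ≥ 16.2036, so the author accepts.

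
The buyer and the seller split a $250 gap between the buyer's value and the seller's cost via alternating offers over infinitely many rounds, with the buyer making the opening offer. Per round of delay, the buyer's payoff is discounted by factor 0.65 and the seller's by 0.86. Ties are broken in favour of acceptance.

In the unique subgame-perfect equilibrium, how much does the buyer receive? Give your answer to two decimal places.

When the buyer proposes, the seller accepts any offer worth at least 0.86 times what the seller would get by proposing next round; and vice versa.
This gives x = 250 − 0.86y and y = 250 − 0.65x, where x and y are each side's share when it proposes.
Hence (1 − 0.86·0.65)x = 250(1 − 0.86), i.e. 0.441·x = 35.
x ≈ 79.3651; the seller's share is 250 − x ≈ 170.6349.

79.37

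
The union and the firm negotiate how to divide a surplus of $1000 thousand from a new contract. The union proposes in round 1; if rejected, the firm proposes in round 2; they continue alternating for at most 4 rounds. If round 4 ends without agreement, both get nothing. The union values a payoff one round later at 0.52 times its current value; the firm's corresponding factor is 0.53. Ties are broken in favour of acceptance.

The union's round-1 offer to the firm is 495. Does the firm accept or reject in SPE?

Round 4 (the firm proposes): rejection yields 0 for the union; the firm offers 0 and keeps 1000.
Round 3 (the union proposes): the firm can get 1000 next round, worth 0.53 × 1000 = 530 now; the union offers that and keeps 470.
Round 2 (the firm proposes): the union can get 470 next round, worth 0.52 × 470 = 244.4 now. The firm offers 244.4 and keeps 1000 − 244.4 = 755.6.
So by rejecting in round 1, the firm gets 755.6 next round, worth 0.53 × 755.6 = 400.468 now.
Offer 495 ≥ 400.468, so the firm accepts.

Accept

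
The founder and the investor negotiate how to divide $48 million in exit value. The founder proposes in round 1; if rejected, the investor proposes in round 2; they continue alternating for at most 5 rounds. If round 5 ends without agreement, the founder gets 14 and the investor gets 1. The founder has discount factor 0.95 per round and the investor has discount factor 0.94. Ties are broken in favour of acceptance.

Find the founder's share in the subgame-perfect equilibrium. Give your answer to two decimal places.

42.93

Work backward from the last round.
Round 5 (the founder proposes): the investor gets 1 if talks fail, so the founder offers 1 and keeps 47.
Round 4 (the investor proposes): the founder can get 47 next round, worth 0.95 × 47 = 44.65 now. The investor offers 44.65 and keeps 48 − 44.65 = 3.35.
Round 3 (the founder proposes): the investor can get 3.35 next round, worth 0.94 × 3.35 = 3.149 now, so the founder offers 3.149, keeping 44.851.
Round 2 (the investor proposes): the founder can get 44.851 next round, worth 0.95 × 44.851 = 42.60845 now, so the investor offers 42.60845, keeping 5.39155.
Round 1 (the founder proposes): the investor can get 5.39155 next round, worth 0.94 × 5.39155 = 5.068057 now; the founder offers that and keeps 42.931943.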